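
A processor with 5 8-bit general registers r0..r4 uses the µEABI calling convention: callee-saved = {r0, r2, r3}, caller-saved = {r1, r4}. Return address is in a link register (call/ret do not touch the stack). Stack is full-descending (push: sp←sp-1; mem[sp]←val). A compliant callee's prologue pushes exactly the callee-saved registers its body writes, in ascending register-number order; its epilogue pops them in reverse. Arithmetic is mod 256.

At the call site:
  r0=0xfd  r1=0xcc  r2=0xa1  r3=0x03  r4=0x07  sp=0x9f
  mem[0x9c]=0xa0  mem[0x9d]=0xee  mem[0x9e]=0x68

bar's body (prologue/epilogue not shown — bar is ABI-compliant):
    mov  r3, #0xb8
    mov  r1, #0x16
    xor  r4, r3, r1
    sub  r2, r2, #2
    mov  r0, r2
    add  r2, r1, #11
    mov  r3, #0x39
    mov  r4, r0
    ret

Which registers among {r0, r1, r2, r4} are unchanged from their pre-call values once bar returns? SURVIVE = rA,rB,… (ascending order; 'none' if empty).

SURVIVE = r0,r2

prologue: push r0 → mem[0x9e]=0xfd, sp=0x9e
prologue: push r2 → mem[0x9d]=0xa1, sp=0x9d
prologue: push r3 → mem[0x9c]=0x03, sp=0x9c
body[0] mov  r3, #0xb8 → r3=0xb8
body[1] mov  r1, #0x16 → r1=0x16
body[2] xor  r4, r3, r1 → r4=0xae
body[3] sub  r2, r2, #2 → r2=0x9f
body[4] mov  r0, r2 → r0=0x9f
body[5] add  r2, r1, #11 → r2=0x21
body[6] mov  r3, #0x39 → r3=0x39
body[7] mov  r4, r0 → r4=0x9f
epilogue: pop r3=0x03, sp=0x9d
epilogue: pop r2=0xa1, sp=0x9e
epilogue: pop r0=0xfd, sp=0x9f
r0: callee-saved, written=True
r1: caller-saved, written=True
r2: callee-saved, written=True
r4: caller-saved, written=True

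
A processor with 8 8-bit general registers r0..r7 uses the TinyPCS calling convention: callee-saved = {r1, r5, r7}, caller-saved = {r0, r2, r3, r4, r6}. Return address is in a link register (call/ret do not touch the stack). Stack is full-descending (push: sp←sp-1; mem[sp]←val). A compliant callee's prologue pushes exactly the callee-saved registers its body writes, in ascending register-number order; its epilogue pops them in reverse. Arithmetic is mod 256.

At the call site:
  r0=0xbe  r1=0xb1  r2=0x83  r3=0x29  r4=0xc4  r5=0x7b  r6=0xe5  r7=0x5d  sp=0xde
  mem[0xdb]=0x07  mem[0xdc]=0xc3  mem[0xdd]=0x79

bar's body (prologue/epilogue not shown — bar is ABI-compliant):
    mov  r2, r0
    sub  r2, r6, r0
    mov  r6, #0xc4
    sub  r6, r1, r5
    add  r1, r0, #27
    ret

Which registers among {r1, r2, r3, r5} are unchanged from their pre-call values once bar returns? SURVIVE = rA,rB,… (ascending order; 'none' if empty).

SURVIVE = r1,r3,r5

prologue: push r1 → mem[0xdd]=0xb1, sp=0xdd
body[0] mov  r2, r0 → r2=0xbe
body[1] sub  r2, r6, r0 → r2=0x27
body[2] mov  r6, #0xc4 → r6=0xc4
body[3] sub  r6, r1, r5 → r6=0x36
body[4] add  r1, r0, #27 → r1=0xd9
epilogue: pop r1=0xb1, sp=0xde
r1: callee-saved, written=True
r2: caller-saved, written=True
r3: caller-saved, written=False
r5: callee-saved, written=False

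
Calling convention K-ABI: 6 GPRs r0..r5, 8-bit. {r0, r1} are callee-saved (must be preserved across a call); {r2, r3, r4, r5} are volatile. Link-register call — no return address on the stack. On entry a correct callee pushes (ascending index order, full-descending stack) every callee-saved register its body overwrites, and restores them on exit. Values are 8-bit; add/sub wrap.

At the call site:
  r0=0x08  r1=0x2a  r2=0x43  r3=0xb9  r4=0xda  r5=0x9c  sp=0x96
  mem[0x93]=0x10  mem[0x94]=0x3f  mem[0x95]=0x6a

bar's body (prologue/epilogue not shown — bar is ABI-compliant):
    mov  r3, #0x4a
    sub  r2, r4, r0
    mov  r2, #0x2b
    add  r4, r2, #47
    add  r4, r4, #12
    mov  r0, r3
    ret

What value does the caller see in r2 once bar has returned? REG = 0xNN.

prologue: push r0 -> mem[0x95]=0x08, sp=0x95
body[0] mov  r3, #0x4a -> r3=0x4a
body[1] sub  r2, r4, r0 -> r2=0xd2
body[2] mov  r2, #0x2b -> r2=0x2b
body[3] add  r4, r2, #47 -> r4=0x5a
body[4] add  r4, r4, #12 -> r4=0x66
body[5] mov  r0, r3 -> r0=0x4a
epilogue: pop r0=0x08, sp=0x96
r2 is caller-saved -> body value

REG = 0x2b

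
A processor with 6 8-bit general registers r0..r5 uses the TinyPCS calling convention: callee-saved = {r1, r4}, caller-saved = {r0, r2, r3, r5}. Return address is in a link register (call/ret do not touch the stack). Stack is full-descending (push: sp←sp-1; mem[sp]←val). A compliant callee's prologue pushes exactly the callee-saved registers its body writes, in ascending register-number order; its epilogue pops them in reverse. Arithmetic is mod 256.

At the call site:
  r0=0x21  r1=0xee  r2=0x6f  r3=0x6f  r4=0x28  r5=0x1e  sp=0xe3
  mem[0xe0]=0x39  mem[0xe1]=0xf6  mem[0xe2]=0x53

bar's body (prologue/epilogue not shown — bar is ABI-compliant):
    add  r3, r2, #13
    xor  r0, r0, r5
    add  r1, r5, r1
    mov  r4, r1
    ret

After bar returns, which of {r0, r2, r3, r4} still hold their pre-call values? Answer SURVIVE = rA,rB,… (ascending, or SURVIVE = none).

prologue: push r1 → mem[0xe2]=0xee, sp=0xe2
prologue: push r4 → mem[0xe1]=0x28, sp=0xe1
body[0] add  r3, r2, #13 → r3=0x7c
body[1] xor  r0, r0, r5 → r0=0x3f
body[2] add  r1, r5, r1 → r1=0x0c
body[3] mov  r4, r1 → r4=0x0c
epilogue: pop r4=0x28, sp=0xe2
epilogue: pop r1=0xee, sp=0xe3
r0: caller-saved, written=True
r2: caller-saved, written=False
r3: caller-saved, written=True
r4: callee-saved, written=True

SURVIVE = r2,r4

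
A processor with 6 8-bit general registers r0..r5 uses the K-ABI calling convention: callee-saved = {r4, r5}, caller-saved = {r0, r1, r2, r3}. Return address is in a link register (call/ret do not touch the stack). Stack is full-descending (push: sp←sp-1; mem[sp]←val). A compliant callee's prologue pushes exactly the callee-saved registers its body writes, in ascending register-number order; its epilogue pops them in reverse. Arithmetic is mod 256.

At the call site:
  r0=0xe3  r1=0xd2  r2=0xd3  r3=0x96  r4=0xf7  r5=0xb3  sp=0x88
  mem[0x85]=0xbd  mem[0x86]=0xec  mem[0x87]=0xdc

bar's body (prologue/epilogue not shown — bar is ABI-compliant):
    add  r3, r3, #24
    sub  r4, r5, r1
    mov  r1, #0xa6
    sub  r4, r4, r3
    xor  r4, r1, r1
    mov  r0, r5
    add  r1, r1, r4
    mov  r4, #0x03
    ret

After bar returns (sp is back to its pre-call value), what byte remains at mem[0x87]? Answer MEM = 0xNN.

MEM = 0xf7

prologue: push r4 → mem[0x87]=0xf7, sp=0x87
body[0] add  r3, r3, #24 → r3=0xae
body[1] sub  r4, r5, r1 → r4=0xe1
body[2] mov  r1, #0xa6 → r1=0xa6
body[3] sub  r4, r4, r3 → r4=0x33
body[4] xor  r4, r1, r1 → r4=0x00
body[5] mov  r0, r5 → r0=0xb3
body[6] add  r1, r1, r4 → r1=0xa6
body[7] mov  r4, #0x03 → r4=0x03
epilogue: pop r4=0xf7, sp=0x88
prologue pushed ['r4'] at ['0x87']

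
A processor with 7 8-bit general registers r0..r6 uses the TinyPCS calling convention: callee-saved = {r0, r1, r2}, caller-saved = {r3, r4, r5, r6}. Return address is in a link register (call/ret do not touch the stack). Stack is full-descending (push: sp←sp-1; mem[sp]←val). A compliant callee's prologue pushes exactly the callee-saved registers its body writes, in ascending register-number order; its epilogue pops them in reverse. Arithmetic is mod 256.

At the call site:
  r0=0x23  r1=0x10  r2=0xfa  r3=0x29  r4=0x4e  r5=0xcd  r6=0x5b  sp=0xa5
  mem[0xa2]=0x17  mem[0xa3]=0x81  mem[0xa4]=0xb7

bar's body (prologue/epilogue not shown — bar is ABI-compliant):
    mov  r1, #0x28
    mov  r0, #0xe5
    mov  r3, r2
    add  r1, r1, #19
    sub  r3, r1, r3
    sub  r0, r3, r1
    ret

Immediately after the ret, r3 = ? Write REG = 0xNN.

prologue: push r0 -> mem[0xa4]=0x23, sp=0xa4
prologue: push r1 -> mem[0xa3]=0x10, sp=0xa3
body[0] mov  r1, #0x28 -> r1=0x28
body[1] mov  r0, #0xe5 -> r0=0xe5
body[2] mov  r3, r2 -> r3=0xfa
body[3] add  r1, r1, #19 -> r1=0x3b
body[4] sub  r3, r1, r3 -> r3=0x41
body[5] sub  r0, r3, r1 -> r0=0x06
epilogue: pop r1=0x10, sp=0xa4
epilogue: pop r0=0x23, sp=0xa5
r3 is caller-saved -> body value

REG = 0x41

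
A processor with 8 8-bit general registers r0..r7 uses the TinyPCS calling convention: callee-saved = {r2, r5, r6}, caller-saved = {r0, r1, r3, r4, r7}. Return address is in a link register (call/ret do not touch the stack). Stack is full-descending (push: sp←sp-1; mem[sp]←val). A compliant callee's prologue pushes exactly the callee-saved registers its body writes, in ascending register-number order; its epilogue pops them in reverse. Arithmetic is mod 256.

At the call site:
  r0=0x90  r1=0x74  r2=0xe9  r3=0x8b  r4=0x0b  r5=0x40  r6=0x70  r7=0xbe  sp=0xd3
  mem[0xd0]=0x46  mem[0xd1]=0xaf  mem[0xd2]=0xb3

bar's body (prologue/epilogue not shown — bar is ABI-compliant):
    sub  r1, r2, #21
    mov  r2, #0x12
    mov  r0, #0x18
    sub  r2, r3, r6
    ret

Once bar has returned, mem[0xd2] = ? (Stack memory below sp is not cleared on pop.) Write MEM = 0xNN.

prologue: push r2 -> mem[0xd2]=0xe9, sp=0xd2
body[0] sub  r1, r2, #21 -> r1=0xd4
body[1] mov  r2, #0x12 -> r2=0x12
body[2] mov  r0, #0x18 -> r0=0x18
body[3] sub  r2, r3, r6 -> r2=0x1b
epilogue: pop r2=0xe9, sp=0xd3
prologue pushed ['r2'] at ['0xd2']

MEM = 0xe9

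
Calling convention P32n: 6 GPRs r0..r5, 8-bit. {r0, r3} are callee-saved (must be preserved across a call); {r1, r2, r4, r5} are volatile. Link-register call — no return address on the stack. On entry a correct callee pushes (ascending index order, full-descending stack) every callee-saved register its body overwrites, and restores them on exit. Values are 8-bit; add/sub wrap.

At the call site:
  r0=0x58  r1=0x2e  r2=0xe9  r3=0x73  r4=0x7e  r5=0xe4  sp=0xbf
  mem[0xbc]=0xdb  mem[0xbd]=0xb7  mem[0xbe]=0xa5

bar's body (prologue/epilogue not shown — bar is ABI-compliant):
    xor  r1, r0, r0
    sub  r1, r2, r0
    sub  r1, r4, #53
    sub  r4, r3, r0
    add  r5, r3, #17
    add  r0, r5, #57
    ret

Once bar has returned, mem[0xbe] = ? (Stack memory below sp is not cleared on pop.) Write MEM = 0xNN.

prologue: push r0 → mem[0xbe]=0x58, sp=0xbe
body[0] xor  r1, r0, r0 → r1=0x00
body[1] sub  r1, r2, r0 → r1=0x91
body[2] sub  r1, r4, #53 → r1=0x49
body[3] sub  r4, r3, r0 → r4=0x1b
body[4] add  r5, r3, #17 → r5=0x84
body[5] add  r0, r5, #57 → r0=0xbd
epilogue: pop r0=0x58, sp=0xbf
prologue pushed ['r0'] at ['0xbe']

MEM = 0x58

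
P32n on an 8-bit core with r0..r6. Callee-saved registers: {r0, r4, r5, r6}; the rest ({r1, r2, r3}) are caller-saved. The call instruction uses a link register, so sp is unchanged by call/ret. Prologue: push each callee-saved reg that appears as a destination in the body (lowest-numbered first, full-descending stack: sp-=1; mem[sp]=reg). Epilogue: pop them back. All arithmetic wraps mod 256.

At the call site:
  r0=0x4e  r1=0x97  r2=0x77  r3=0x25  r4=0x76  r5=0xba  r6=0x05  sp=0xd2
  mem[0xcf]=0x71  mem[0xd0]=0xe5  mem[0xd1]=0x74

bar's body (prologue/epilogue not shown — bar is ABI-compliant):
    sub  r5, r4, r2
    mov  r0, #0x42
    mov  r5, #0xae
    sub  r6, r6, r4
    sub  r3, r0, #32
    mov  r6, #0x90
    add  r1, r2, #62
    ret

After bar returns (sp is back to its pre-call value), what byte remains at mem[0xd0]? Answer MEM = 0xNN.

prologue: push r0 → mem[0xd1]=0x4e, sp=0xd1
prologue: push r5 → mem[0xd0]=0xba, sp=0xd0
prologue: push r6 → mem[0xcf]=0x05, sp=0xcf
body[0] sub  r5, r4, r2 → r5=0xff
body[1] mov  r0, #0x42 → r0=0x42
body[2] mov  r5, #0xae → r5=0xae
body[3] sub  r6, r6, r4 → r6=0x8f
body[4] sub  r3, r0, #32 → r3=0x22
body[5] mov  r6, #0x90 → r6=0x90
body[6] add  r1, r2, #62 → r1=0xb5
epilogue: pop r6=0x05, sp=0xd0
epilogue: pop r5=0xba, sp=0xd1
epilogue: pop r0=0x4e, sp=0xd2
prologue pushed ['r0', 'r5', 'r6'] at ['0xd1', '0xd0', '0xcf']

MEM = 0xba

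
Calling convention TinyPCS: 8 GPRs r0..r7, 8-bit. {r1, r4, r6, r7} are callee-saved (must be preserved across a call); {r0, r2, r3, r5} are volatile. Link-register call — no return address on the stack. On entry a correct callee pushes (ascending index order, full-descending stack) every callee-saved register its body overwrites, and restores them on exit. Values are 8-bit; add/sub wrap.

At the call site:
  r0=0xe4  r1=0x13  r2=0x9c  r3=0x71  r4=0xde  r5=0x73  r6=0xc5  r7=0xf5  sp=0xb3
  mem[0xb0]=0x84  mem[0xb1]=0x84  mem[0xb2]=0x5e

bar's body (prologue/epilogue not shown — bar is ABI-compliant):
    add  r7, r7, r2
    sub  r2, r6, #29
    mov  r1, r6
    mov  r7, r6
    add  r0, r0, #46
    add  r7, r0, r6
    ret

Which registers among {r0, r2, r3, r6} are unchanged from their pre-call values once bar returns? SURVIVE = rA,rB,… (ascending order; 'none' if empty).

SURVIVE = r3,r6

prologue: push r1 → mem[0xb2]=0x13, sp=0xb2
prologue: push r7 → mem[0xb1]=0xf5, sp=0xb1
body[0] add  r7, r7, r2 → r7=0x91
body[1] sub  r2, r6, #29 → r2=0xa8
body[2] mov  r1, r6 → r1=0xc5
body[3] mov  r7, r6 → r7=0xc5
body[4] add  r0, r0, #46 → r0=0x12
body[5] add  r7, r0, r6 → r7=0xd7
epilogue: pop r7=0xf5, sp=0xb2
epilogue: pop r1=0x13, sp=0xb3
r0: caller-saved, written=True
r2: caller-saved, written=True
r3: caller-saved, written=False
r6: callee-saved, written=False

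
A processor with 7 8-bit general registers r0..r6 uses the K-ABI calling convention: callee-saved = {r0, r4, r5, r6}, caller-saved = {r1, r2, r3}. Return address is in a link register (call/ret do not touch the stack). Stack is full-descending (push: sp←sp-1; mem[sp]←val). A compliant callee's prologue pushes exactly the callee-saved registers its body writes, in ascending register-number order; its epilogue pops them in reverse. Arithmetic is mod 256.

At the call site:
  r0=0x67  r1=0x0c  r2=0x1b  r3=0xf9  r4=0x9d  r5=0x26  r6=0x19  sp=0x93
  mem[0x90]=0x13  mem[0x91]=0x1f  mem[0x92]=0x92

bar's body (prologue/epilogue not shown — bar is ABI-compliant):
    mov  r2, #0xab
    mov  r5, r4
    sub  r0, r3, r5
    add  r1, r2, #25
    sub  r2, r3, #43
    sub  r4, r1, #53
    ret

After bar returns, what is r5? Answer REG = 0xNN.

REG = 0x26

prologue: push r0 → mem[0x92]=0x67, sp=0x92
prologue: push r4 → mem[0x91]=0x9d, sp=0x91
prologue: push r5 → mem[0x90]=0x26, sp=0x90
body[0] mov  r2, #0xab → r2=0xab
body[1] mov  r5, r4 → r5=0x9d
body[2] sub  r0, r3, r5 → r0=0x5c
body[3] add  r1, r2, #25 → r1=0xc4
body[4] sub  r2, r3, #43 → r2=0xce
body[5] sub  r4, r1, #53 → r4=0x8f
epilogue: pop r5=0x26, sp=0x91
epilogue: pop r4=0x9d, sp=0x92
epilogue: pop r0=0x67, sp=0x93
r5 is callee-saved → restored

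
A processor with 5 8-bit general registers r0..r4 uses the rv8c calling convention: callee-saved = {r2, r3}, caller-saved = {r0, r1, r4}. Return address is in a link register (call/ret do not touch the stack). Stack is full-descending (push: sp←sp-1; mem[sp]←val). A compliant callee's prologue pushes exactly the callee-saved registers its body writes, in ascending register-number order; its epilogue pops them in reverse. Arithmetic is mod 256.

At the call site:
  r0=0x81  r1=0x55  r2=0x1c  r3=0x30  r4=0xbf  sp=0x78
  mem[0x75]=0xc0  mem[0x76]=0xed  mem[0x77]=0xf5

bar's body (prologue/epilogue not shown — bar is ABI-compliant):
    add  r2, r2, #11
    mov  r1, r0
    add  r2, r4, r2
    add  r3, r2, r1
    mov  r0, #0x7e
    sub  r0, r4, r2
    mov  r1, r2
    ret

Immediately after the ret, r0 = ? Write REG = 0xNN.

prologue: push r2 → mem[0x77]=0x1c, sp=0x77
prologue: push r3 → mem[0x76]=0x30, sp=0x76
body[0] add  r2, r2, #11 → r2=0x27
body[1] mov  r1, r0 → r1=0x81
body[2] add  r2, r4, r2 → r2=0xe6
body[3] add  r3, r2, r1 → r3=0x67
body[4] mov  r0, #0x7e → r0=0x7e
body[5] sub  r0, r4, r2 → r0=0xd9
body[6] mov  r1, r2 → r1=0xe6
epilogue: pop r3=0x30, sp=0x77
epilogue: pop r2=0x1c, sp=0x78
r0 is caller-saved → body value

REG = 0xd9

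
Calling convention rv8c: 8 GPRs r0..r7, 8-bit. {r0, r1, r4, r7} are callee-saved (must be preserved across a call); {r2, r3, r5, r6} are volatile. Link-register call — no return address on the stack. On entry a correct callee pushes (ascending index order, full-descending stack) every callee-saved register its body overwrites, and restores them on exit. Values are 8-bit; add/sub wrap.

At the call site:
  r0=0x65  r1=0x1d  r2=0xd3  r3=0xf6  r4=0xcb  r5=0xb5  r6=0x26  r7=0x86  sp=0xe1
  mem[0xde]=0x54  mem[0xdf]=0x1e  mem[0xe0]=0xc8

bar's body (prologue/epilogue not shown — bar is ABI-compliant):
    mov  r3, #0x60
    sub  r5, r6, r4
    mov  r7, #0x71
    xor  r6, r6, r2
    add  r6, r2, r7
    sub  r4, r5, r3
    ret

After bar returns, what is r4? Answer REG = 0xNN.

REG = 0xcb

prologue: push r4 -> mem[0xe0]=0xcb, sp=0xe0
prologue: push r7 -> mem[0xdf]=0x86, sp=0xdf
body[0] mov  r3, #0x60 -> r3=0x60
body[1] sub  r5, r6, r4 -> r5=0x5b
body[2] mov  r7, #0x71 -> r7=0x71
body[3] xor  r6, r6, r2 -> r6=0xf5
body[4] add  r6, r2, r7 -> r6=0x44
body[5] sub  r4, r5, r3 -> r4=0xfb
epilogue: pop r7=0x86, sp=0xe0
epilogue: pop r4=0xcb, sp=0xe1
r4 is callee-saved -> restored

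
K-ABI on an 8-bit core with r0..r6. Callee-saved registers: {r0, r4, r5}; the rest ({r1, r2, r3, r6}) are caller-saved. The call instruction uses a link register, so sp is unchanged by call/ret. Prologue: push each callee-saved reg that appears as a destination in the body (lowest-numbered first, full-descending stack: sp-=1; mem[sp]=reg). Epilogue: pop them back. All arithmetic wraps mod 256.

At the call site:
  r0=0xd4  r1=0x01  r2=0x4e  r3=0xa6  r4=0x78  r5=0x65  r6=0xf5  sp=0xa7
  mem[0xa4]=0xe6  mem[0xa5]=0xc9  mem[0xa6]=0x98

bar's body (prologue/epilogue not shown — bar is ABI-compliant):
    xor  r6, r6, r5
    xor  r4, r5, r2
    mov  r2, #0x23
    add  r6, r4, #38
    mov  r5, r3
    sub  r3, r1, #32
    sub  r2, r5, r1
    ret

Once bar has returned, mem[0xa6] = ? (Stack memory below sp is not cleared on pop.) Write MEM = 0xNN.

prologue: push r4 -> mem[0xa6]=0x78, sp=0xa6
prologue: push r5 -> mem[0xa5]=0x65, sp=0xa5
body[0] xor  r6, r6, r5 -> r6=0x90
body[1] xor  r4, r5, r2 -> r4=0x2b
body[2] mov  r2, #0x23 -> r2=0x23
body[3] add  r6, r4, #38 -> r6=0x51
body[4] mov  r5, r3 -> r5=0xa6
body[5] sub  r3, r1, #32 -> r3=0xe1
body[6] sub  r2, r5, r1 -> r2=0xa5
epilogue: pop r5=0x65, sp=0xa6
epilogue: pop r4=0x78, sp=0xa7
prologue pushed ['r4', 'r5'] at ['0xa6', '0xa5']

MEM = 0x78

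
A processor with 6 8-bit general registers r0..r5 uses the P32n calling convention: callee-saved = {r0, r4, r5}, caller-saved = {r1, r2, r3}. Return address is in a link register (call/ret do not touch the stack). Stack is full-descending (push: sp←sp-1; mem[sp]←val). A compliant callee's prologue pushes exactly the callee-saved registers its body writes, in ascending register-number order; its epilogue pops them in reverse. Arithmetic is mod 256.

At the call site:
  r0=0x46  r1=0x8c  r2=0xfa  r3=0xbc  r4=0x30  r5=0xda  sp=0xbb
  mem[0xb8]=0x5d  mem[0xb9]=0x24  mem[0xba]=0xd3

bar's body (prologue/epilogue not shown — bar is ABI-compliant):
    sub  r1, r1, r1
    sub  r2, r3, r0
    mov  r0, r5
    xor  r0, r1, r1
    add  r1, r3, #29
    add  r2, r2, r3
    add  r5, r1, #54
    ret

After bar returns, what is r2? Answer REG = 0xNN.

REG = 0x32

prologue: push r0 -> mem[0xba]=0x46, sp=0xba
prologue: push r5 -> mem[0xb9]=0xda, sp=0xb9
body[0] sub  r1, r1, r1 -> r1=0x00
body[1] sub  r2, r3, r0 -> r2=0x76
body[2] mov  r0, r5 -> r0=0xda
body[3] xor  r0, r1, r1 -> r0=0x00
body[4] add  r1, r3, #29 -> r1=0xd9
body[5] add  r2, r2, r3 -> r2=0x32
body[6] add  r5, r1, #54 -> r5=0x0f
epilogue: pop r5=0xda, sp=0xba
epilogue: pop r0=0x46, sp=0xbb
r2 is caller-saved -> body value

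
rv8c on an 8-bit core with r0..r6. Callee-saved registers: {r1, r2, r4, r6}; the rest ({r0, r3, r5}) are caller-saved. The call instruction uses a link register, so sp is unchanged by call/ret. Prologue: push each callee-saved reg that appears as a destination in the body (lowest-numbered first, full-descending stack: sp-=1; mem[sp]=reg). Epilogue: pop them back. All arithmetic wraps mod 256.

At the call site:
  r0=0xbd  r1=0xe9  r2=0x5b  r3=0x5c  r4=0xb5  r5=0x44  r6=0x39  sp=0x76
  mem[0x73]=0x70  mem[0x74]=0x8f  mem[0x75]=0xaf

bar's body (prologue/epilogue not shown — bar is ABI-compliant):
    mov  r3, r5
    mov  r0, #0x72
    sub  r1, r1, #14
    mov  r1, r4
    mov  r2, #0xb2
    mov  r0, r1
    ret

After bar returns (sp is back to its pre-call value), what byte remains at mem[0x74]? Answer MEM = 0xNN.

MEM = 0x5b

prologue: push r1 -> mem[0x75]=0xe9, sp=0x75
prologue: push r2 -> mem[0x74]=0x5b, sp=0x74
body[0] mov  r3, r5 -> r3=0x44
body[1] mov  r0, #0x72 -> r0=0x72
body[2] sub  r1, r1, #14 -> r1=0xdb
body[3] mov  r1, r4 -> r1=0xb5
body[4] mov  r2, #0xb2 -> r2=0xb2
body[5] mov  r0, r1 -> r0=0xb5
epilogue: pop r2=0x5b, sp=0x75
epilogue: pop r1=0xe9, sp=0x76
prologue pushed ['r1', 'r2'] at ['0x75', '0x74']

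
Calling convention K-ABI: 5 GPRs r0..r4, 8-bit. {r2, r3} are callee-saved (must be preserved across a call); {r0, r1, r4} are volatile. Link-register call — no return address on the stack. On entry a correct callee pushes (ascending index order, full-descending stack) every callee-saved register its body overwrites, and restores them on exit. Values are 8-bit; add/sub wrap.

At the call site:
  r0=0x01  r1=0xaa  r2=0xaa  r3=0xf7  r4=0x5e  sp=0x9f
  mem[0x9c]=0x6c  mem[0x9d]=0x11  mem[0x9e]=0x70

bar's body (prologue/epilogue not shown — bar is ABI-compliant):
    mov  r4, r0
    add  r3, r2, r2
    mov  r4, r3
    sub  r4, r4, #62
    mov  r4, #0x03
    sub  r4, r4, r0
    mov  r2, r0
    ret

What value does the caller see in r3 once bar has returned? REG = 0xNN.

prologue: push r2 -> mem[0x9e]=0xaa, sp=0x9e
prologue: push r3 -> mem[0x9d]=0xf7, sp=0x9d
body[0] mov  r4, r0 -> r4=0x01
body[1] add  r3, r2, r2 -> r3=0x54
body[2] mov  r4, r3 -> r4=0x54
body[3] sub  r4, r4, #62 -> r4=0x16
body[4] mov  r4, #0x03 -> r4=0x03
body[5] sub  r4, r4, r0 -> r4=0x02
body[6] mov  r2, r0 -> r2=0x01
epilogue: pop r3=0xf7, sp=0x9e
epilogue: pop r2=0xaa, sp=0x9f
r3 is callee-saved -> restored

REG = 0xf7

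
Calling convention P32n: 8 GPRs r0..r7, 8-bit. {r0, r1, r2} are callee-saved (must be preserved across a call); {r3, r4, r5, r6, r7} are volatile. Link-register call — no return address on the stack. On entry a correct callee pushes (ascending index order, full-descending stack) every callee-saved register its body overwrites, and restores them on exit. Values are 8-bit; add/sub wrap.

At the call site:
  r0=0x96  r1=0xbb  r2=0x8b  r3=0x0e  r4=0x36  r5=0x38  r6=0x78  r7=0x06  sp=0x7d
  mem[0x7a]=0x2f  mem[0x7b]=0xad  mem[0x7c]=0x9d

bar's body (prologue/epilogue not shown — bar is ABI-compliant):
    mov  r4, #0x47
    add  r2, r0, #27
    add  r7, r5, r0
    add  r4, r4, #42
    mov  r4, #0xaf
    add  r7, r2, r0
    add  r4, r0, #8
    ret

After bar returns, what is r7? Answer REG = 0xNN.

prologue: push r2 -> mem[0x7c]=0x8b, sp=0x7c
body[0] mov  r4, #0x47 -> r4=0x47
body[1] add  r2, r0, #27 -> r2=0xb1
body[2] add  r7, r5, r0 -> r7=0xce
body[3] add  r4, r4, #42 -> r4=0x71
body[4] mov  r4, #0xaf -> r4=0xaf
body[5] add  r7, r2, r0 -> r7=0x47
body[6] add  r4, r0, #8 -> r4=0x9e
epilogue: pop r2=0x8b, sp=0x7d
r7 is caller-saved -> body value

REG = 0x47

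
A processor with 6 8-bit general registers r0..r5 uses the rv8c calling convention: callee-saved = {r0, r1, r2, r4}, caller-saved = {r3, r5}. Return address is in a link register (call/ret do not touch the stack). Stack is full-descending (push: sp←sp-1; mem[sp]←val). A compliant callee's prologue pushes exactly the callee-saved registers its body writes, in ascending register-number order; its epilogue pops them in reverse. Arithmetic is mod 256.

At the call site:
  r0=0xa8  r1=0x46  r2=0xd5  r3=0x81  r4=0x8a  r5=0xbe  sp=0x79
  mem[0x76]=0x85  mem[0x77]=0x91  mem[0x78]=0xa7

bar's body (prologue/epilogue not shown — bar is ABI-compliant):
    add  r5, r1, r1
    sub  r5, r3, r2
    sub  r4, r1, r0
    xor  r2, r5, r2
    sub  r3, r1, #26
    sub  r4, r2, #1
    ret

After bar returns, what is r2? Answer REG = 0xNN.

REG = 0xd5

prologue: push r2 -> mem[0x78]=0xd5, sp=0x78
prologue: push r4 -> mem[0x77]=0x8a, sp=0x77
body[0] add  r5, r1, r1 -> r5=0x8c
body[1] sub  r5, r3, r2 -> r5=0xac
body[2] sub  r4, r1, r0 -> r4=0x9e
body[3] xor  r2, r5, r2 -> r2=0x79
body[4] sub  r3, r1, #26 -> r3=0x2c
body[5] sub  r4, r2, #1 -> r4=0x78
epilogue: pop r4=0x8a, sp=0x78
epilogue: pop r2=0xd5, sp=0x79
r2 is callee-saved -> restored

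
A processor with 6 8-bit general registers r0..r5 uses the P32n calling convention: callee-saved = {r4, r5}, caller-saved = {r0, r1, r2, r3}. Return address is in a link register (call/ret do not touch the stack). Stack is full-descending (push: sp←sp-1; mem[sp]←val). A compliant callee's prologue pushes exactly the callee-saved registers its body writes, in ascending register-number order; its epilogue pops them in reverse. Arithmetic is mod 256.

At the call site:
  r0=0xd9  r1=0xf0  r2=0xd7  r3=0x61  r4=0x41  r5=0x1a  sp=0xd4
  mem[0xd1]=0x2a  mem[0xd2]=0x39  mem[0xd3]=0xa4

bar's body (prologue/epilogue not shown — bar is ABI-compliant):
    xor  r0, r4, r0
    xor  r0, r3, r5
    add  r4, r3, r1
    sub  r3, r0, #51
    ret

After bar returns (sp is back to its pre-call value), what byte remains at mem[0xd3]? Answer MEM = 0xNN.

MEM = 0x41

prologue: push r4 → mem[0xd3]=0x41, sp=0xd3
body[0] xor  r0, r4, r0 → r0=0x98
body[1] xor  r0, r3, r5 → r0=0x7b
body[2] add  r4, r3, r1 → r4=0x51
body[3] sub  r3, r0, #51 → r3=0x48
epilogue: pop r4=0x41, sp=0xd4
prologue pushed ['r4'] at ['0xd3']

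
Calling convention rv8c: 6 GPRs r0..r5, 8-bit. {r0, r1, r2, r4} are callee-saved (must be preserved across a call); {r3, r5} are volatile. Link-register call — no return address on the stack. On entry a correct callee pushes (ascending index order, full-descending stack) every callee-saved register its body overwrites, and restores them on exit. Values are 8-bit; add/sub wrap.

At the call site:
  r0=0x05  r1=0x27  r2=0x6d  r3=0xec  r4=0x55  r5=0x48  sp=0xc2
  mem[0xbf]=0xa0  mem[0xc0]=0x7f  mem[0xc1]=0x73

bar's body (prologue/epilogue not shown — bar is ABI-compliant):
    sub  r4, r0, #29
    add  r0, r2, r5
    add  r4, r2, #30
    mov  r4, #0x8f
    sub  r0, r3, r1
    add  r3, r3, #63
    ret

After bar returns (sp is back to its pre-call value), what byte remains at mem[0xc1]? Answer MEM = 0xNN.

MEM = 0x05

prologue: push r0 -> mem[0xc1]=0x05, sp=0xc1
prologue: push r4 -> mem[0xc0]=0x55, sp=0xc0
body[0] sub  r4, r0, #29 -> r4=0xe8
body[1] add  r0, r2, r5 -> r0=0xb5
body[2] add  r4, r2, #30 -> r4=0x8b
body[3] mov  r4, #0x8f -> r4=0x8f
body[4] sub  r0, r3, r1 -> r0=0xc5
body[5] add  r3, r3, #63 -> r3=0x2b
epilogue: pop r4=0x55, sp=0xc1
epilogue: pop r0=0x05, sp=0xc2
prologue pushed ['r0', 'r4'] at ['0xc1', '0xc0']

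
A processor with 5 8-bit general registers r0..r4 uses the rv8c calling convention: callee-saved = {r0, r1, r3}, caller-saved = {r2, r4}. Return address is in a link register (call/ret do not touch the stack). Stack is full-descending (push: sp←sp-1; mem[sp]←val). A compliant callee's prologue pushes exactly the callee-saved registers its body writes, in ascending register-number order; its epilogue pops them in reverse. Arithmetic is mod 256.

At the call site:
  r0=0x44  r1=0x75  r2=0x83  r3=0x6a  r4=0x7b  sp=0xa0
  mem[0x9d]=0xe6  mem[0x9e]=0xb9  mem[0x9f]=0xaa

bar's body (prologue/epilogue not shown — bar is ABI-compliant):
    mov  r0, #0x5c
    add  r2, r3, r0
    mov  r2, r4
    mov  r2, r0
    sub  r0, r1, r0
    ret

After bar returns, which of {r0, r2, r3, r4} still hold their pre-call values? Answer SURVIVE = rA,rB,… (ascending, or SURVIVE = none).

SURVIVE = r0,r3,r4

prologue: push r0 -> mem[0x9f]=0x44, sp=0x9f
body[0] mov  r0, #0x5c -> r0=0x5c
body[1] add  r2, r3, r0 -> r2=0xc6
body[2] mov  r2, r4 -> r2=0x7b
body[3] mov  r2, r0 -> r2=0x5c
body[4] sub  r0, r1, r0 -> r0=0x19
epilogue: pop r0=0x44, sp=0xa0
r0: callee-saved, written=True
r2: caller-saved, written=True
r3: callee-saved, written=False
r4: caller-saved, written=False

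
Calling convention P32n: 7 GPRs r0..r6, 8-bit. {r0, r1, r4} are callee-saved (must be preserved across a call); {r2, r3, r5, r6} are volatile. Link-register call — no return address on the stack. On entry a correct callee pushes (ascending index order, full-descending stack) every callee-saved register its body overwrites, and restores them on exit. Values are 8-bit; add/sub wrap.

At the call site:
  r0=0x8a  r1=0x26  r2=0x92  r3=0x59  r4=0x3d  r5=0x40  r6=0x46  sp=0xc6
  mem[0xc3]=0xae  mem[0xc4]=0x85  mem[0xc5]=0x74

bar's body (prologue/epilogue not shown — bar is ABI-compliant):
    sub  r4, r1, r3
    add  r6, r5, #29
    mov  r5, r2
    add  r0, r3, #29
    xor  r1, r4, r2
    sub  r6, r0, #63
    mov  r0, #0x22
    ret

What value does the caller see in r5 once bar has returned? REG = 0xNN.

prologue: push r0 → mem[0xc5]=0x8a, sp=0xc5
prologue: push r1 → mem[0xc4]=0x26, sp=0xc4
prologue: push r4 → mem[0xc3]=0x3d, sp=0xc3
body[0] sub  r4, r1, r3 → r4=0xcd
body[1] add  r6, r5, #29 → r6=0x5d
body[2] mov  r5, r2 → r5=0x92
body[3] add  r0, r3, #29 → r0=0x76
body[4] xor  r1, r4, r2 → r1=0x5f
body[5] sub  r6, r0, #63 → r6=0x37
body[6] mov  r0, #0x22 → r0=0x22
epilogue: pop r4=0x3d, sp=0xc4
epilogue: pop r1=0x26, sp=0xc5
epilogue: pop r0=0x8a, sp=0xc6
r5 is caller-saved → body value

REG = 0x92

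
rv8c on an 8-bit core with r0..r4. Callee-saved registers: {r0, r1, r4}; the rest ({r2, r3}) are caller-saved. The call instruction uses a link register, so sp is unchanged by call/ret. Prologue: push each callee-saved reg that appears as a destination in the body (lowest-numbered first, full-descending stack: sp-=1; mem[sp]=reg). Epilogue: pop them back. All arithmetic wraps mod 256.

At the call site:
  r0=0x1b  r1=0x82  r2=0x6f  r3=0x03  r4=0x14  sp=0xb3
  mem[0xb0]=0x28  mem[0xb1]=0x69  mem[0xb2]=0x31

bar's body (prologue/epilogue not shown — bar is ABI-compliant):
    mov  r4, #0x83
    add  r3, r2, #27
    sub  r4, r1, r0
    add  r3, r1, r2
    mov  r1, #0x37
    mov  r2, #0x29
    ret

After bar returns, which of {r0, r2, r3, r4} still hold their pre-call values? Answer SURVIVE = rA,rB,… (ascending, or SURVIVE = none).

prologue: push r1 -> mem[0xb2]=0x82, sp=0xb2
prologue: push r4 -> mem[0xb1]=0x14, sp=0xb1
body[0] mov  r4, #0x83 -> r4=0x83
body[1] add  r3, r2, #27 -> r3=0x8a
body[2] sub  r4, r1, r0 -> r4=0x67
body[3] add  r3, r1, r2 -> r3=0xf1
body[4] mov  r1, #0x37 -> r1=0x37
body[5] mov  r2, #0x29 -> r2=0x29
epilogue: pop r4=0x14, sp=0xb2
epilogue: pop r1=0x82, sp=0xb3
r0: callee-saved, written=False
r2: caller-saved, written=True
r3: caller-saved, written=True
r4: callee-saved, written=True

SURVIVE = r0,r4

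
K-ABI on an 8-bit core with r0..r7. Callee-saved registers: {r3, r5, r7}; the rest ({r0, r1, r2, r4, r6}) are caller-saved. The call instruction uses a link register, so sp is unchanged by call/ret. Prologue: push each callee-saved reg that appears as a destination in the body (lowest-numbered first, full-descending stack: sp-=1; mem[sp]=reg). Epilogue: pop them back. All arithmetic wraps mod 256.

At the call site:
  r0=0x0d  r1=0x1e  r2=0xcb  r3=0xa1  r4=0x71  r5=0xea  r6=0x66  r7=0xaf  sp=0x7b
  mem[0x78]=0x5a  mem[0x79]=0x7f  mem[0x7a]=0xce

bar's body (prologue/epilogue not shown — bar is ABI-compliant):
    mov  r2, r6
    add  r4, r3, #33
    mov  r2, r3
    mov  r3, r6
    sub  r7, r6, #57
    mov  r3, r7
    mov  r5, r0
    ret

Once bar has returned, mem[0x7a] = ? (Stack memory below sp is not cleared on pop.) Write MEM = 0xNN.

prologue: push r3 -> mem[0x7a]=0xa1, sp=0x7a
prologue: push r5 -> mem[0x79]=0xea, sp=0x79
prologue: push r7 -> mem[0x78]=0xaf, sp=0x78
body[0] mov  r2, r6 -> r2=0x66
body[1] add  r4, r3, #33 -> r4=0xc2
body[2] mov  r2, r3 -> r2=0xa1
body[3] mov  r3, r6 -> r3=0x66
body[4] sub  r7, r6, #57 -> r7=0x2d
body[5] mov  r3, r7 -> r3=0x2d
body[6] mov  r5, r0 -> r5=0x0d
epilogue: pop r7=0xaf, sp=0x79
epilogue: pop r5=0xea, sp=0x7a
epilogue: pop r3=0xa1, sp=0x7b
prologue pushed ['r3', 'r5', 'r7'] at ['0x7a', '0x79', '0x78']

MEM = 0xa1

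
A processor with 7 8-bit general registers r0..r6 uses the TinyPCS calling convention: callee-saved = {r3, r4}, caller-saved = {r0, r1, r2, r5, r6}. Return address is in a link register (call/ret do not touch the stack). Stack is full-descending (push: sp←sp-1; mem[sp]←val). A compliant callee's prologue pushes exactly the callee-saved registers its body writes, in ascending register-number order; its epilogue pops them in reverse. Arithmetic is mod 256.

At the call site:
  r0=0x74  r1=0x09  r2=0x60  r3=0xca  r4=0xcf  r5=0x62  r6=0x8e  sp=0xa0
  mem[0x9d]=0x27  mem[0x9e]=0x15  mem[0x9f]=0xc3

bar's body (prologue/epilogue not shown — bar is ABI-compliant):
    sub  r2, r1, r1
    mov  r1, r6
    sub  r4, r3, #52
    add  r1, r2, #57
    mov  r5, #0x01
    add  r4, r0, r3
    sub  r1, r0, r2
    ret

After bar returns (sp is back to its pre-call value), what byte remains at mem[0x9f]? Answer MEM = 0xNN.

prologue: push r4 → mem[0x9f]=0xcf, sp=0x9f
body[0] sub  r2, r1, r1 → r2=0x00
body[1] mov  r1, r6 → r1=0x8e
body[2] sub  r4, r3, #52 → r4=0x96
body[3] add  r1, r2, #57 → r1=0x39
body[4] mov  r5, #0x01 → r5=0x01
body[5] add  r4, r0, r3 → r4=0x3e
body[6] sub  r1, r0, r2 → r1=0x74
epilogue: pop r4=0xcf, sp=0xa0
prologue pushed ['r4'] at ['0x9f']

MEM = 0xcf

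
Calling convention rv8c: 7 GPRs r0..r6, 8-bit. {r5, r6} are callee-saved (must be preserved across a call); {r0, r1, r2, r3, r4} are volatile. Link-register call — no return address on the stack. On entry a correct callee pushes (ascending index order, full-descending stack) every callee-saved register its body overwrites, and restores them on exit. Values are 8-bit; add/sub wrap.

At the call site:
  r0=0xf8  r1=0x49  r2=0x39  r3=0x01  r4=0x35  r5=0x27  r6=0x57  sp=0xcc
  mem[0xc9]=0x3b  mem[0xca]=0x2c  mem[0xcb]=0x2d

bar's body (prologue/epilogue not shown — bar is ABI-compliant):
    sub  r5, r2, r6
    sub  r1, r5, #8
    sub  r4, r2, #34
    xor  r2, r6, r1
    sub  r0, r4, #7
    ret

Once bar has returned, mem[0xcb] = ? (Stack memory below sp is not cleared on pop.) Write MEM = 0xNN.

prologue: push r5 -> mem[0xcb]=0x27, sp=0xcb
body[0] sub  r5, r2, r6 -> r5=0xe2
body[1] sub  r1, r5, #8 -> r1=0xda
body[2] sub  r4, r2, #34 -> r4=0x17
body[3] xor  r2, r6, r1 -> r2=0x8d
body[4] sub  r0, r4, #7 -> r0=0x10
epilogue: pop r5=0x27, sp=0xcc
prologue pushed ['r5'] at ['0xcb']

MEM = 0x27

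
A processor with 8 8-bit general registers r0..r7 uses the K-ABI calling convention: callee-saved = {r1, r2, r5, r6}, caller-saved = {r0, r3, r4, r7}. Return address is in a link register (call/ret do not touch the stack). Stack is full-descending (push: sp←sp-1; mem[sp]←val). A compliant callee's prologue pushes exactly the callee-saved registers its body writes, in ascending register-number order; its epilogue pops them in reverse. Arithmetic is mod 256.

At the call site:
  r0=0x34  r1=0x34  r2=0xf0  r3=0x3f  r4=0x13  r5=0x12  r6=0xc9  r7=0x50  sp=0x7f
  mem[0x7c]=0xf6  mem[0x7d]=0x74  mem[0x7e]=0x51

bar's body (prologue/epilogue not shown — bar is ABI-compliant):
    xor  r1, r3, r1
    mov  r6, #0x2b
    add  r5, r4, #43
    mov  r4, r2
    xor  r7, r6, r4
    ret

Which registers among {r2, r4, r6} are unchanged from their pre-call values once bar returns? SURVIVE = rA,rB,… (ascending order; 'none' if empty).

prologue: push r1 -> mem[0x7e]=0x34, sp=0x7e
prologue: push r5 -> mem[0x7d]=0x12, sp=0x7d
prologue: push r6 -> mem[0x7c]=0xc9, sp=0x7c
body[0] xor  r1, r3, r1 -> r1=0x0b
body[1] mov  r6, #0x2b -> r6=0x2b
body[2] add  r5, r4, #43 -> r5=0x3e
body[3] mov  r4, r2 -> r4=0xf0
body[4] xor  r7, r6, r4 -> r7=0xdb
epilogue: pop r6=0xc9, sp=0x7d
epilogue: pop r5=0x12, sp=0x7e
epilogue: pop r1=0x34, sp=0x7f
r2: callee-saved, written=False
r4: caller-saved, written=True
r6: callee-saved, written=True

SURVIVE = r2,r6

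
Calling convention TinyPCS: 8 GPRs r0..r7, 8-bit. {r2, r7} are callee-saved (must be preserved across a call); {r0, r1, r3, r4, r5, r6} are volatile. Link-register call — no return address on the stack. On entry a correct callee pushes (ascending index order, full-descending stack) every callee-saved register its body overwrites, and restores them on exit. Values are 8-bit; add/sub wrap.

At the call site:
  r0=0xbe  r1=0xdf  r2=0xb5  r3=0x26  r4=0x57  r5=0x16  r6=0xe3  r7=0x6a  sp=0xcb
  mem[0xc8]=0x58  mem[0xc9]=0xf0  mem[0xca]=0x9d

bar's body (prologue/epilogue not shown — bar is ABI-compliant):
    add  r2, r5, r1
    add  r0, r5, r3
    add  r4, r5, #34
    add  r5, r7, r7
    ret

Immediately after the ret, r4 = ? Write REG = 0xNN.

REG = 0x38

prologue: push r2 -> mem[0xca]=0xb5, sp=0xca
body[0] add  r2, r5, r1 -> r2=0xf5
body[1] add  r0, r5, r3 -> r0=0x3c
body[2] add  r4, r5, #34 -> r4=0x38
body[3] add  r5, r7, r7 -> r5=0xd4
epilogue: pop r2=0xb5, sp=0xcb
r4 is caller-saved -> body value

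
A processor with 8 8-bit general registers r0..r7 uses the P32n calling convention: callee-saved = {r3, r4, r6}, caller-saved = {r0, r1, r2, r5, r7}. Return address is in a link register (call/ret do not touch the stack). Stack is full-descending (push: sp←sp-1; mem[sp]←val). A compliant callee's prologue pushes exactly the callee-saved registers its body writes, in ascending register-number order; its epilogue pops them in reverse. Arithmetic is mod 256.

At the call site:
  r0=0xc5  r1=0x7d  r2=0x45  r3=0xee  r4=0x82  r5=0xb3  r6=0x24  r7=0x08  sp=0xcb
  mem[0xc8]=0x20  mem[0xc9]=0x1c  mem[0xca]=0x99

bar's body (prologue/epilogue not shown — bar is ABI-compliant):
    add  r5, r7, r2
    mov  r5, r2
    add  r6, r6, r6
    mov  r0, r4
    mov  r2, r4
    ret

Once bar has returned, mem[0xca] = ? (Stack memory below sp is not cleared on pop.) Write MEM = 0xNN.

prologue: push r6 -> mem[0xca]=0x24, sp=0xca
body[0] add  r5, r7, r2 -> r5=0x4d
body[1] mov  r5, r2 -> r5=0x45
body[2] add  r6, r6, r6 -> r6=0x48
body[3] mov  r0, r4 -> r0=0x82
body[4] mov  r2, r4 -> r2=0x82
epilogue: pop r6=0x24, sp=0xcb
prologue pushed ['r6'] at ['0xca']

MEM = 0x24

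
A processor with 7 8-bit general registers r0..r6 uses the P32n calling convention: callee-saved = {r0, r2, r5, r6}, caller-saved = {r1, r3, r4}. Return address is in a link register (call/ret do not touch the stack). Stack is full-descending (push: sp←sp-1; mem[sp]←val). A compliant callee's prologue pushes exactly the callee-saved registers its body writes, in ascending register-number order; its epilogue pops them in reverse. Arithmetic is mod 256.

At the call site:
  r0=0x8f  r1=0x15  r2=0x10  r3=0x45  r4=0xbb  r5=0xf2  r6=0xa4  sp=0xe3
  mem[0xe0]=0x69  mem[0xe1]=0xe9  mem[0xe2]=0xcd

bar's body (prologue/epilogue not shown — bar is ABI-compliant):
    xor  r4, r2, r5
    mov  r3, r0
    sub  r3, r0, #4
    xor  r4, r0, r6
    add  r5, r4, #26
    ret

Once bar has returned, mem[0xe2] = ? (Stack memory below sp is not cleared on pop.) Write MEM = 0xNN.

MEM = 0xf2

prologue: push r5 → mem[0xe2]=0xf2, sp=0xe2
body[0] xor  r4, r2, r5 → r4=0xe2
body[1] mov  r3, r0 → r3=0x8f
body[2] sub  r3, r0, #4 → r3=0x8b
body[3] xor  r4, r0, r6 → r4=0x2b
body[4] add  r5, r4, #26 → r5=0x45
epilogue: pop r5=0xf2, sp=0xe3
prologue pushed ['r5'] at ['0xe2']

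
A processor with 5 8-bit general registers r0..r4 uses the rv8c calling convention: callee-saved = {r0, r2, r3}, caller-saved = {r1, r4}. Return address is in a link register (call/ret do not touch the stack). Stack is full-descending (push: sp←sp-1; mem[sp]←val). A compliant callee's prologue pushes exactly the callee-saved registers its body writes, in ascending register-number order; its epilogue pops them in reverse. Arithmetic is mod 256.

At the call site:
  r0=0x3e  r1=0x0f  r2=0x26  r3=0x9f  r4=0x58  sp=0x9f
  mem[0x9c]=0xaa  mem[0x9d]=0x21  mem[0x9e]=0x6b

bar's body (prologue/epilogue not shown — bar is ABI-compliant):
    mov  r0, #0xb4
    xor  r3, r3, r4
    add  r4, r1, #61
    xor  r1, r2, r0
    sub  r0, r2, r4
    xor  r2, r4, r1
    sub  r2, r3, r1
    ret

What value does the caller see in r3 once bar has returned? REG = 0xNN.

prologue: push r0 → mem[0x9e]=0x3e, sp=0x9e
prologue: push r2 → mem[0x9d]=0x26, sp=0x9d
prologue: push r3 → mem[0x9c]=0x9f, sp=0x9c
body[0] mov  r0, #0xb4 → r0=0xb4
body[1] xor  r3, r3, r4 → r3=0xc7
body[2] add  r4, r1, #61 → r4=0x4c
body[3] xor  r1, r2, r0 → r1=0x92
body[4] sub  r0, r2, r4 → r0=0xda
body[5] xor  r2, r4, r1 → r2=0xde
body[6] sub  r2, r3, r1 → r2=0x35
epilogue: pop r3=0x9f, sp=0x9d
epilogue: pop r2=0x26, sp=0x9e
epilogue: pop r0=0x3e, sp=0x9f
r3 is callee-saved → restored

REG = 0x9f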